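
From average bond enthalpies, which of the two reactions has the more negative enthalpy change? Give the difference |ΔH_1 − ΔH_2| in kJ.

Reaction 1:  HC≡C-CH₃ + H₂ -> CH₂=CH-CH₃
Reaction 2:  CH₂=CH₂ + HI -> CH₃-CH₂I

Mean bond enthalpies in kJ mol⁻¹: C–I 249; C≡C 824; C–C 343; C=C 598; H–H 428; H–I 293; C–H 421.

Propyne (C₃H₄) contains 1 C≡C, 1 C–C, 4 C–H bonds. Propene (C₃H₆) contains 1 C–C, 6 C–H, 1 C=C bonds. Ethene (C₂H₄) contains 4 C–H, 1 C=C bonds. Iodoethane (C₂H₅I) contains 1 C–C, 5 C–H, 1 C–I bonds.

Reaction 1:
  Bonds broken (reactants):
    C≡C: 1 × 824 = 824
    C–C: 1 × 343 = 343
    C–H: 4 × 421 = 1684
    H–H: 1 × 428 = 428
    Σ(broken) = 3279 kJ
  Bonds formed (products):
    C–C: 1 × 343 = 343
    C–H: 6 × 421 = 2526
    C=C: 1 × 598 = 598
    Σ(formed) = 3467 kJ
  ΔH_1 = 3279 − 3467 = −188 kJ
Reaction 2:
  Bonds broken (reactants):
    C–H: 4 × 421 = 1684
    C=C: 1 × 598 = 598
    H–I: 1 × 293 = 293
    Σ(broken) = 2575 kJ
  Bonds formed (products):
    C–C: 1 × 343 = 343
    C–H: 5 × 421 = 2105
    C–I: 1 × 249 = 249
    Σ(formed) = 2697 kJ
  ΔH_2 = 2575 − 2697 = −122 kJ
ΔH_1 − ΔH_2 = −66 kJ, so reaction 1 has the more negative ΔH; |ΔH_1 − ΔH_2| = 66 kJ.

Reaction 1, by 66 kJ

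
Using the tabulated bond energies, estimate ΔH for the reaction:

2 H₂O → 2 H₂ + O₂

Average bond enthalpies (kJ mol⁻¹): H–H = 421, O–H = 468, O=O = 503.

Bonds broken (reactants):
  O–H: 4 × 468 = 1872
  Σ(broken) = 1872 kJ
Bonds formed (products):
  H–H: 2 × 421 = 842
  O=O: 1 × 503 = 503
  Σ(formed) = 1345 kJ
ΔH = Σ(broken) − Σ(formed) = 1872 − 1345 = +527 kJ

ΔH ≈ +527 kJ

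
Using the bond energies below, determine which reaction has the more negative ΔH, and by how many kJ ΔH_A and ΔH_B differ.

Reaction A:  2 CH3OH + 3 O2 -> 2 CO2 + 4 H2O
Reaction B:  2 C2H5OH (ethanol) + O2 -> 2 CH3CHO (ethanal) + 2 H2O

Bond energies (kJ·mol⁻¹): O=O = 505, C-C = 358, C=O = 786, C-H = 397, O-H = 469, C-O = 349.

Reaction A, by 850 kJ

Reaction A:
  Bonds broken (reactants):
    C-H: 6 × 397 = 2382
    C-O: 2 × 349 = 698
    O-H: 2 × 469 = 938
    O=O: 3 × 505 = 1515
    Σ(broken) = 5533 kJ
  Bonds formed (products):
    C=O: 4 × 786 = 3144
    O-H: 8 × 469 = 3752
    Σ(formed) = 6896 kJ
  ΔH_A = 5533 − 6896 = −1363 kJ
Reaction B:
  Bonds broken (reactants):
    C-C: 2 × 358 = 716
    C-H: 10 × 397 = 3970
    C-O: 2 × 349 = 698
    O-H: 2 × 469 = 938
    O=O: 1 × 505 = 505
    Σ(broken) = 6827 kJ
  Bonds formed (products):
    C-C: 2 × 358 = 716
    C-H: 8 × 397 = 3176
    C=O: 2 × 786 = 1572
    O-H: 4 × 469 = 1876
    Σ(formed) = 7340 kJ
  ΔH_B = 6827 − 7340 = −513 kJ
ΔH_A − ΔH_B = −850 kJ, so reaction A has the more negative ΔH; |ΔH_A − ΔH_B| = 850 kJ.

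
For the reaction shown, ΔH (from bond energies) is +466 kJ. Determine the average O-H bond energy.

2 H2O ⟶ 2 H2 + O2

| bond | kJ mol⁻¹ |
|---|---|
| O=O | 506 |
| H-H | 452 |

Let D be the O-H bond energy.
Σ(broken) = 4×D = 4D
Σ(formed) = 2×452 + 1×506 = 1410
ΔH = Σ(broken) − Σ(formed) = (4D) − (1410) = −1410 + 4D
Setting this equal to +466 kJ gives 4D = 1876, so D = 469 kJ/mol.

D(O-H) ≈ 469 kJ/mol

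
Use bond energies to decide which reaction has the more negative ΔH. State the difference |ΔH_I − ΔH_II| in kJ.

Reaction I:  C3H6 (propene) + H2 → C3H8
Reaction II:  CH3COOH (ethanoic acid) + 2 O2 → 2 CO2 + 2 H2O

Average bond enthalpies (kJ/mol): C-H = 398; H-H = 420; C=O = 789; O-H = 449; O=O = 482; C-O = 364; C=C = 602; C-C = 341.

Reaction I:
  Bonds broken (reactants):
    C-C: 1 × 341 = 341
    C-H: 6 × 398 = 2388
    C=C: 1 × 602 = 602
    H-H: 1 × 420 = 420
    Σ(broken) = 3751 kJ
  Bonds formed (products):
    C-C: 2 × 341 = 682
    C-H: 8 × 398 = 3184
    Σ(formed) = 3866 kJ
  ΔH_I = 3751 − 3866 = −115 kJ
Reaction II:
  Bonds broken (reactants):
    C-C: 1 × 341 = 341
    C-H: 3 × 398 = 1194
    C-O: 1 × 364 = 364
    C=O: 1 × 789 = 789
    O-H: 1 × 449 = 449
    O=O: 2 × 482 = 964
    Σ(broken) = 4101 kJ
  Bonds formed (products):
    C=O: 4 × 789 = 3156
    O-H: 4 × 449 = 1796
    Σ(formed) = 4952 kJ
  ΔH_II = 4101 − 4952 = −851 kJ
ΔH_I − ΔH_II = +736 kJ, so reaction II has the more negative ΔH; |ΔH_I − ΔH_II| = 736 kJ.

Reaction II, by 736 kJ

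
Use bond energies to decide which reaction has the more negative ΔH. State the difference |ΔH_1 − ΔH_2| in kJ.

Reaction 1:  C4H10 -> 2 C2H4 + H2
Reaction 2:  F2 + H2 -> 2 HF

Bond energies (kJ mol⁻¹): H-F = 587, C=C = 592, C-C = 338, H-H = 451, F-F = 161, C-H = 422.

Reaction 2, by 785 kJ

Reaction 1:
  Bonds broken (reactants):
    C-C: 3 × 338 = 1014
    C-H: 10 × 422 = 4220
    Σ(broken) = 5234 kJ
  Bonds formed (products):
    C-H: 8 × 422 = 3376
    C=C: 2 × 592 = 1184
    H-H: 1 × 451 = 451
    Σ(formed) = 5011 kJ
  ΔH_1 = 5234 − 5011 = +223 kJ
Reaction 2:
  Bonds broken (reactants):
    F-F: 1 × 161 = 161
    H-H: 1 × 451 = 451
    Σ(broken) = 612 kJ
  Bonds formed (products):
    H-F: 2 × 587 = 1174
    Σ(formed) = 1174 kJ
  ΔH_2 = 612 − 1174 = −562 kJ
ΔH_1 − ΔH_2 = +785 kJ, so reaction 2 has the more negative ΔH; |ΔH_1 − ΔH_2| = 785 kJ.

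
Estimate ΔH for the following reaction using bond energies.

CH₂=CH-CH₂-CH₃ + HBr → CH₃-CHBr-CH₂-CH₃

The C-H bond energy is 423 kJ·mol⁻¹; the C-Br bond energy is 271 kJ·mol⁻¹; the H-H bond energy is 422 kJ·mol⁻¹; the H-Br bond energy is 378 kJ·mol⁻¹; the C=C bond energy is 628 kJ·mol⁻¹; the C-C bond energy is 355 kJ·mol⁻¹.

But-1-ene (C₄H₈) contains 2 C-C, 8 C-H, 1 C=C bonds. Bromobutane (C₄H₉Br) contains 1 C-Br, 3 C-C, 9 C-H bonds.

ΔH ≈ −43 kJ

Bonds broken (reactants):
  C-C: 2 × 355 = 710
  C-H: 8 × 423 = 3384
  C=C: 1 × 628 = 628
  H-Br: 1 × 378 = 378
  Σ(broken) = 5100 kJ
Bonds formed (products):
  C-Br: 1 × 271 = 271
  C-C: 3 × 355 = 1065
  C-H: 9 × 423 = 3807
  Σ(formed) = 5143 kJ
ΔH = Σ(broken) − Σ(formed) = 5100 − 5143 = −43 kJ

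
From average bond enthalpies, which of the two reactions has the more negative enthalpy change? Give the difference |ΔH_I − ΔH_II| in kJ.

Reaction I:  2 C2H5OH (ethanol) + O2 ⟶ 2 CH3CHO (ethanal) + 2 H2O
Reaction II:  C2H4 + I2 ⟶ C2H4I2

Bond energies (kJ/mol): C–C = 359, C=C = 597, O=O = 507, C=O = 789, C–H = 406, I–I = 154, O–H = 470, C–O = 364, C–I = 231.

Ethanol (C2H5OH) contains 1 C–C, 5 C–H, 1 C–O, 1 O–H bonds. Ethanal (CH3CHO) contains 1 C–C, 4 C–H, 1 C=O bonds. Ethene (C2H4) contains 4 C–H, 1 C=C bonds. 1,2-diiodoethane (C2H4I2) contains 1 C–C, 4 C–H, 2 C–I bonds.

Reaction I:
  Bonds broken (reactants):
    C–C: 2 × 359 = 718
    C–H: 10 × 406 = 4060
    C–O: 2 × 364 = 728
    O–H: 2 × 470 = 940
    O=O: 1 × 507 = 507
    Σ(broken) = 6953 kJ
  Bonds formed (products):
    C–C: 2 × 359 = 718
    C–H: 8 × 406 = 3248
    C=O: 2 × 789 = 1578
    O–H: 4 × 470 = 1880
    Σ(formed) = 7424 kJ
  ΔH_I = 6953 − 7424 = −471 kJ
Reaction II:
  Bonds broken (reactants):
    C–H: 4 × 406 = 1624
    C=C: 1 × 597 = 597
    I–I: 1 × 154 = 154
    Σ(broken) = 2375 kJ
  Bonds formed (products):
    C–C: 1 × 359 = 359
    C–H: 4 × 406 = 1624
    C–I: 2 × 231 = 462
    Σ(formed) = 2445 kJ
  ΔH_II = 2375 − 2445 = −70 kJ
ΔH_I − ΔH_II = −401 kJ, so reaction I has the more negative ΔH; |ΔH_I − ΔH_II| = 401 kJ.

Reaction I, by 401 kJ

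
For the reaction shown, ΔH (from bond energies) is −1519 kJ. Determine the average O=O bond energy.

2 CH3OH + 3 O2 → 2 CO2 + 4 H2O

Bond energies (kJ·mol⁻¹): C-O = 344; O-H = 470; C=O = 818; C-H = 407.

D(O=O) ≈ 481 kJ/mol

Let D be the O=O bond energy.
Σ(broken) = 6×407 + 2×344 + 2×470 + 3×D = 4070 + 3D
Σ(formed) = 4×818 + 8×470 = 7032
ΔH = Σ(broken) − Σ(formed) = (4070 + 3D) − (7032) = −2962 + 3D
Setting this equal to −1519 kJ gives 3D = 1443, so D = 481 kJ/mol.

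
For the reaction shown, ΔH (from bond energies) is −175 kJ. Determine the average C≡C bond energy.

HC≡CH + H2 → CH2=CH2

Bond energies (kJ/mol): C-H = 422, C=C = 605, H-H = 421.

D(C≡C) ≈ 853 kJ/mol

Let D be the C≡C bond energy.
Σ(broken) = 1×D + 2×422 + 1×421 = 1265 + D
Σ(formed) = 4×422 + 1×605 = 2293
ΔH = Σ(broken) − Σ(formed) = (1265 + D) − (2293) = −1028 + D
Setting this equal to −175 kJ gives D = 853 kJ/mol.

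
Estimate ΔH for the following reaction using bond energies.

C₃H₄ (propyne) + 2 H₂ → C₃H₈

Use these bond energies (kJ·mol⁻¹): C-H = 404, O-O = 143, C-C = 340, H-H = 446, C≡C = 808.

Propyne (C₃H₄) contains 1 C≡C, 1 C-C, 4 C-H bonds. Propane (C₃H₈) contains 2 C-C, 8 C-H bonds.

ΔH ≈ −256 kJ

Bonds broken (reactants):
  C≡C: 1 × 808 = 808
  C-C: 1 × 340 = 340
  C-H: 4 × 404 = 1616
  H-H: 2 × 446 = 892
  Σ(broken) = 3656 kJ
Bonds formed (products):
  C-C: 2 × 340 = 680
  C-H: 8 × 404 = 3232
  Σ(formed) = 3912 kJ
ΔH = Σ(broken) − Σ(formed) = 3656 − 3912 = −256 kJ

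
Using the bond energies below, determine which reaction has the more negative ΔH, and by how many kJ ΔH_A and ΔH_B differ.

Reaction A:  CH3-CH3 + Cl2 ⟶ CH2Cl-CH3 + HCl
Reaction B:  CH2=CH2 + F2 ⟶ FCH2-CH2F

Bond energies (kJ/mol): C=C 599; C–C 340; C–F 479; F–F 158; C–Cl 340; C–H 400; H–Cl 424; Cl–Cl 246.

Reaction B, by 423 kJ

Reaction A:
  Bonds broken (reactants):
    C–C: 1 × 340 = 340
    C–H: 6 × 400 = 2400
    Cl–Cl: 1 × 246 = 246
    Σ(broken) = 2986 kJ
  Bonds formed (products):
    C–C: 1 × 340 = 340
    C–Cl: 1 × 340 = 340
    C–H: 5 × 400 = 2000
    H–Cl: 1 × 424 = 424
    Σ(formed) = 3104 kJ
  ΔH_A = 2986 − 3104 = −118 kJ
Reaction B:
  Bonds broken (reactants):
    C–H: 4 × 400 = 1600
    C=C: 1 × 599 = 599
    F–F: 1 × 158 = 158
    Σ(broken) = 2357 kJ
  Bonds formed (products):
    C–C: 1 × 340 = 340
    C–F: 2 × 479 = 958
    C–H: 4 × 400 = 1600
    Σ(formed) = 2898 kJ
  ΔH_B = 2357 − 2898 = −541 kJ
ΔH_A − ΔH_B = +423 kJ, so reaction B has the more negative ΔH; |ΔH_A − ΔH_B| = 423 kJ.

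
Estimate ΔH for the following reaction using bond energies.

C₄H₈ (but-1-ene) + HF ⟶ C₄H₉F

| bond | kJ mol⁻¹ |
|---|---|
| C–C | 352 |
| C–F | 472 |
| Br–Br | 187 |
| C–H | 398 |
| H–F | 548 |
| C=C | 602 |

Bonds broken (reactants):
  C–C: 2 × 352 = 704
  C–H: 8 × 398 = 3184
  C=C: 1 × 602 = 602
  H–F: 1 × 548 = 548
  Σ(broken) = 5038 kJ
Bonds formed (products):
  C–C: 3 × 352 = 1056
  C–F: 1 × 472 = 472
  C–H: 9 × 398 = 3582
  Σ(formed) = 5110 kJ
ΔH = Σ(broken) − Σ(formed) = 5038 − 5110 = −72 kJ

ΔH ≈ −72 kJ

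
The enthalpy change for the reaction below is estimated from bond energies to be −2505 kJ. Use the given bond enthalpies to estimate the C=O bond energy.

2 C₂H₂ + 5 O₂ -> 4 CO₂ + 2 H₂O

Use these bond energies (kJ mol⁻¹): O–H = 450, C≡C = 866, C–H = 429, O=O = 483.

D(C=O) ≈ 821 kJ/mol

Let D be the C=O bond energy.
Σ(broken) = 2×866 + 4×429 + 5×483 = 5863
Σ(formed) = 8×D + 4×450 = 1800 + 8D
ΔH = Σ(broken) − Σ(formed) = (5863) − (1800 + 8D) = +4063 − 8D
Setting this equal to −2505 kJ gives 8D = 6568, so D = 821 kJ/mol.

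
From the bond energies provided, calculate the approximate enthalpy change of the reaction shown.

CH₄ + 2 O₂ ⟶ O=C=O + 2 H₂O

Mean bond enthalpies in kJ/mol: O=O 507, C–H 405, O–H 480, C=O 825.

ΔH ≈ −936 kJ

Bonds broken (reactants):
  C–H: 4 × 405 = 1620
  O=O: 2 × 507 = 1014
  Σ(broken) = 2634 kJ
Bonds formed (products):
  C=O: 2 × 825 = 1650
  O–H: 4 × 480 = 1920
  Σ(formed) = 3570 kJ
ΔH = Σ(broken) − Σ(formed) = 2634 − 3570 = −936 kJ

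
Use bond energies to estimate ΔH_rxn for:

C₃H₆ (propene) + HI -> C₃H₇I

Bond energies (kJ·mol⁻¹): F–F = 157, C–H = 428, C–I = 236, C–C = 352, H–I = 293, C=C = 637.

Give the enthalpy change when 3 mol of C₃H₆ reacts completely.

ΔH = −258 kJ

Bonds broken (reactants):
  C–C: 1 × 352 = 352
  C–H: 6 × 428 = 2568
  C=C: 1 × 637 = 637
  H–I: 1 × 293 = 293
  Σ(broken) = 3850 kJ
Bonds formed (products):
  C–C: 2 × 352 = 704
  C–H: 7 × 428 = 2996
  C–I: 1 × 236 = 236
  Σ(formed) = 3936 kJ
ΔH = Σ(broken) − Σ(formed) = 3850 − 3936 = −86 kJ
For 3× the reaction as written: 3 × (−86) = −258 kJ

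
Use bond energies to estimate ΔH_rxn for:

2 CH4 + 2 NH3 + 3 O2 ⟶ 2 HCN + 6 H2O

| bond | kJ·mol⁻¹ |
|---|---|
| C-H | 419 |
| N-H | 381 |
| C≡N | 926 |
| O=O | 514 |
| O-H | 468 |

Bonds broken (reactants):
  C-H: 8 × 419 = 3352
  N-H: 6 × 381 = 2286
  O=O: 3 × 514 = 1542
  Σ(broken) = 7180 kJ
Bonds formed (products):
  C≡N: 2 × 926 = 1852
  C-H: 2 × 419 = 838
  O-H: 12 × 468 = 5616
  Σ(formed) = 8306 kJ
ΔH = Σ(broken) − Σ(formed) = 7180 − 8306 = −1126 kJ

ΔH ≈ −1126 kJ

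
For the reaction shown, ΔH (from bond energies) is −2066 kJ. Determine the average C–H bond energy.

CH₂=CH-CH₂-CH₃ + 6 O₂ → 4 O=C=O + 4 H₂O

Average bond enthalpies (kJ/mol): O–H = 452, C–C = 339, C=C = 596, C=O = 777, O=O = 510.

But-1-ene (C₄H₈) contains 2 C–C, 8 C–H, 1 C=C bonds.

D(C–H) ≈ 429 kJ/mol

Let D be the C–H bond energy.
Σ(broken) = 2×339 + 8×D + 1×596 + 6×510 = 4334 + 8D
Σ(formed) = 8×777 + 8×452 = 9832
ΔH = Σ(broken) − Σ(formed) = (4334 + 8D) − (9832) = −5498 + 8D
Setting this equal to −2066 kJ gives 8D = 3432, so D = 429 kJ/mol.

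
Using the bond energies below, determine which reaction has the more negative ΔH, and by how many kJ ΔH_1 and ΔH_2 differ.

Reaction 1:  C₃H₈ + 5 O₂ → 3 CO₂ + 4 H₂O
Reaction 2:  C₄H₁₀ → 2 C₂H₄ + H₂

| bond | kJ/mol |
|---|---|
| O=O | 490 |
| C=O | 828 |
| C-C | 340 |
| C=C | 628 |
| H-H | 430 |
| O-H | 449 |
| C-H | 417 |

Reaction 1:
  Bonds broken (reactants):
    C-C: 2 × 340 = 680
    C-H: 8 × 417 = 3336
    O=O: 5 × 490 = 2450
    Σ(broken) = 6466 kJ
  Bonds formed (products):
    C=O: 6 × 828 = 4968
    O-H: 8 × 449 = 3592
    Σ(formed) = 8560 kJ
  ΔH_1 = 6466 − 8560 = −2094 kJ
Reaction 2:
  Bonds broken (reactants):
    C-C: 3 × 340 = 1020
    C-H: 10 × 417 = 4170
    Σ(broken) = 5190 kJ
  Bonds formed (products):
    C-H: 8 × 417 = 3336
    C=C: 2 × 628 = 1256
    H-H: 1 × 430 = 430
    Σ(formed) = 5022 kJ
  ΔH_2 = 5190 − 5022 = +168 kJ
ΔH_1 − ΔH_2 = −2262 kJ, so reaction 1 has the more negative ΔH; |ΔH_1 − ΔH_2| = 2262 kJ.

Reaction 1, by 2262 kJ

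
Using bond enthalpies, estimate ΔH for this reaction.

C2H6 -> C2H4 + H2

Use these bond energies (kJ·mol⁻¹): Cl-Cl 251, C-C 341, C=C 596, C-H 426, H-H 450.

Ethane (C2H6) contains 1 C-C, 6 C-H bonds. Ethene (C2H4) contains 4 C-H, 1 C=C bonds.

Bonds broken (reactants):
  C-C: 1 × 341 = 341
  C-H: 6 × 426 = 2556
  Σ(broken) = 2897 kJ
Bonds formed (products):
  C-H: 4 × 426 = 1704
  C=C: 1 × 596 = 596
  H-H: 1 × 450 = 450
  Σ(formed) = 2750 kJ
ΔH = Σ(broken) − Σ(formed) = 2897 − 2750 = +147 kJ

ΔH ≈ +147 kJ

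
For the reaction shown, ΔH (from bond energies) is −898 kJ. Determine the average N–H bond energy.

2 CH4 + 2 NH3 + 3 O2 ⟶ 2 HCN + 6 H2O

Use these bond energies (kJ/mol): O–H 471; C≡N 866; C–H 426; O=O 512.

Let D be the N–H bond energy.
Σ(broken) = 8×426 + 6×D + 3×512 = 4944 + 6D
Σ(formed) = 2×866 + 2×426 + 12×471 = 8236
ΔH = Σ(broken) − Σ(formed) = (4944 + 6D) − (8236) = −3292 + 6D
Setting this equal to −898 kJ gives 6D = 2394, so D = 399 kJ/mol.

D(N–H) ≈ 399 kJ/mol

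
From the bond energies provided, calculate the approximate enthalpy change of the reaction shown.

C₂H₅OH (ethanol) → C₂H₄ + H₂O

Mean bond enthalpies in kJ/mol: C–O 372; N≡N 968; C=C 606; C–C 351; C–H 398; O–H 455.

Bonds broken (reactants):
  C–C: 1 × 351 = 351
  C–H: 5 × 398 = 1990
  C–O: 1 × 372 = 372
  O–H: 1 × 455 = 455
  Σ(broken) = 3168 kJ
Bonds formed (products):
  C–H: 4 × 398 = 1592
  C=C: 1 × 606 = 606
  O–H: 2 × 455 = 910
  Σ(formed) = 3108 kJ
ΔH = Σ(broken) − Σ(formed) = 3168 − 3108 = +60 kJ

ΔH ≈ +60 kJ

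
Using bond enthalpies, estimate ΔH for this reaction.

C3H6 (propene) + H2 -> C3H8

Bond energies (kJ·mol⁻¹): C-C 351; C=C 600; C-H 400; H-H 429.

Bonds broken (reactants):
  C-C: 1 × 351 = 351
  C-H: 6 × 400 = 2400
  C=C: 1 × 600 = 600
  H-H: 1 × 429 = 429
  Σ(broken) = 3780 kJ
Bonds formed (products):
  C-C: 2 × 351 = 702
  C-H: 8 × 400 = 3200
  Σ(formed) = 3902 kJ
ΔH = Σ(broken) − Σ(formed) = 3780 − 3902 = −122 kJ

ΔH ≈ −122 kJ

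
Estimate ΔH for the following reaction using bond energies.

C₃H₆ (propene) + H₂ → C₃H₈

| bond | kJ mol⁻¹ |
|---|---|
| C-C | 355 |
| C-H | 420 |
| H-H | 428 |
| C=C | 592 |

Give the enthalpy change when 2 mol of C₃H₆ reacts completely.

ΔH = −350 kJ

Bonds broken (reactants):
  C-C: 1 × 355 = 355
  C-H: 6 × 420 = 2520
  C=C: 1 × 592 = 592
  H-H: 1 × 428 = 428
  Σ(broken) = 3895 kJ
Bonds formed (products):
  C-C: 2 × 355 = 710
  C-H: 8 × 420 = 3360
  Σ(formed) = 4070 kJ
ΔH = Σ(broken) − Σ(formed) = 3895 − 4070 = −175 kJ
For 2× the reaction as written: 2 × (−175) = −350 kJ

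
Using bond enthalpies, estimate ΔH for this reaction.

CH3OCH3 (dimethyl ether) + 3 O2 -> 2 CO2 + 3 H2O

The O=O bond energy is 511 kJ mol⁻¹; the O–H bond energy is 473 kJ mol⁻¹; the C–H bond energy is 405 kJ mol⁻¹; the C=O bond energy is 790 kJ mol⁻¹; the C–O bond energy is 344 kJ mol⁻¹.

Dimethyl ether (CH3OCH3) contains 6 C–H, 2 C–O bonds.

ΔH ≈ −1347 kJ

Bonds broken (reactants):
  C–H: 6 × 405 = 2430
  C–O: 2 × 344 = 688
  O=O: 3 × 511 = 1533
  Σ(broken) = 4651 kJ
Bonds formed (products):
  C=O: 4 × 790 = 3160
  O–H: 6 × 473 = 2838
  Σ(formed) = 5998 kJ
ΔH = Σ(broken) − Σ(formed) = 4651 − 5998 = −1347 kJ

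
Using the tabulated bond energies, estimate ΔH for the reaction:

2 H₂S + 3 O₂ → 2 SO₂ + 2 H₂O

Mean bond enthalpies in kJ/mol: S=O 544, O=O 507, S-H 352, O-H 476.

ΔH ≈ −1151 kJ

Bonds broken (reactants):
  O=O: 3 × 507 = 1521
  S-H: 4 × 352 = 1408
  Σ(broken) = 2929 kJ
Bonds formed (products):
  O-H: 4 × 476 = 1904
  S=O: 4 × 544 = 2176
  Σ(formed) = 4080 kJ
ΔH = Σ(broken) − Σ(formed) = 2929 − 4080 = −1151 kJ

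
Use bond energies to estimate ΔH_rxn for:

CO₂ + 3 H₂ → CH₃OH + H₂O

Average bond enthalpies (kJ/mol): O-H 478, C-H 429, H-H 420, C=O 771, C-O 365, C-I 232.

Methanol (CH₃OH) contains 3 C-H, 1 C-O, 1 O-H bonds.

ΔH ≈ −284 kJ

Bonds broken (reactants):
  C=O: 2 × 771 = 1542
  H-H: 3 × 420 = 1260
  Σ(broken) = 2802 kJ
Bonds formed (products):
  C-H: 3 × 429 = 1287
  C-O: 1 × 365 = 365
  O-H: 3 × 478 = 1434
  Σ(formed) = 3086 kJ
ΔH = Σ(broken) − Σ(formed) = 2802 − 3086 = −284 kJ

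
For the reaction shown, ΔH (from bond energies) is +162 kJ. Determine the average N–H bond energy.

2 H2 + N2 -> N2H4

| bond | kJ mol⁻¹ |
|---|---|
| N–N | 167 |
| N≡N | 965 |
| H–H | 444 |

Let D be the N–H bond energy.
Σ(broken) = 2×444 + 1×965 = 1853
Σ(formed) = 4×D + 1×167 = 167 + 4D
ΔH = Σ(broken) − Σ(formed) = (1853) − (167 + 4D) = +1686 − 4D
Setting this equal to +162 kJ gives 4D = 1524, so D = 381 kJ/mol.

D(N–H) ≈ 381 kJ/mol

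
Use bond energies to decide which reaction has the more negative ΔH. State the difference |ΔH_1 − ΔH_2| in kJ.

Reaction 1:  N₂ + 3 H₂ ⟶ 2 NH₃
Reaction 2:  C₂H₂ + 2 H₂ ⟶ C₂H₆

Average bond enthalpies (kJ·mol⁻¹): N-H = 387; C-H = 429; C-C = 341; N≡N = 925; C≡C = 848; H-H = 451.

Reaction 1:
  Bonds broken (reactants):
    H-H: 3 × 451 = 1353
    N≡N: 1 × 925 = 925
    Σ(broken) = 2278 kJ
  Bonds formed (products):
    N-H: 6 × 387 = 2322
    Σ(formed) = 2322 kJ
  ΔH_1 = 2278 − 2322 = −44 kJ
Reaction 2:
  Bonds broken (reactants):
    C≡C: 1 × 848 = 848
    C-H: 2 × 429 = 858
    H-H: 2 × 451 = 902
    Σ(broken) = 2608 kJ
  Bonds formed (products):
    C-C: 1 × 341 = 341
    C-H: 6 × 429 = 2574
    Σ(formed) = 2915 kJ
  ΔH_2 = 2608 − 2915 = −307 kJ
ΔH_1 − ΔH_2 = +263 kJ, so reaction 2 has the more negative ΔH; |ΔH_1 − ΔH_2| = 263 kJ.

Reaction 2, by 263 kJ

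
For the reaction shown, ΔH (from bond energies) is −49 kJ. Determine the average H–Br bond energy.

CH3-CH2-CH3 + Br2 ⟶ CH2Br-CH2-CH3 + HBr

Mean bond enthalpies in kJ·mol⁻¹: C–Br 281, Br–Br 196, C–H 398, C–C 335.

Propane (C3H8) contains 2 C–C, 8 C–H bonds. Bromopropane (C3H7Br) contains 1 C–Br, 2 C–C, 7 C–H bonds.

D(H–Br) ≈ 362 kJ/mol

Let D be the H–Br bond energy.
Σ(broken) = 1×196 + 2×335 + 8×398 = 4050
Σ(formed) = 1×281 + 2×335 + 7×398 + 1×D = 3737 + D
ΔH = Σ(broken) − Σ(formed) = (4050) − (3737 + D) = +313 − D
Setting this equal to −49 kJ gives D = 362 kJ/mol.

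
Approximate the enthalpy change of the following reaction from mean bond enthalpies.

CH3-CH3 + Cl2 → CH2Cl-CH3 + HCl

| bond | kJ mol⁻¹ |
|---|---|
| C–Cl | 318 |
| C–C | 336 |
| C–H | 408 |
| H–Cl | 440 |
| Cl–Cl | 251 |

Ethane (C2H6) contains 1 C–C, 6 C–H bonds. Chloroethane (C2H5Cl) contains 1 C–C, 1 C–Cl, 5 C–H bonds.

Bonds broken (reactants):
  C–C: 1 × 336 = 336
  C–H: 6 × 408 = 2448
  Cl–Cl: 1 × 251 = 251
  Σ(broken) = 3035 kJ
Bonds formed (products):
  C–C: 1 × 336 = 336
  C–Cl: 1 × 318 = 318
  C–H: 5 × 408 = 2040
  H–Cl: 1 × 440 = 440
  Σ(formed) = 3134 kJ
ΔH = Σ(broken) − Σ(formed) = 3035 − 3134 = −99 kJ

ΔH ≈ −99 kJ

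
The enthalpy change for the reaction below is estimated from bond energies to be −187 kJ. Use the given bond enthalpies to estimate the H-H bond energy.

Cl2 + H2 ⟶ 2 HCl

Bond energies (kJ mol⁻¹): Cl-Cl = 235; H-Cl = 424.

D(H-H) ≈ 426 kJ/mol

Let D be the H-H bond energy.
Σ(broken) = 1×235 + 1×D = 235 + D
Σ(formed) = 2×424 = 848
ΔH = Σ(broken) − Σ(formed) = (235 + D) − (848) = −613 + D
Setting this equal to −187 kJ gives D = 426 kJ/mol.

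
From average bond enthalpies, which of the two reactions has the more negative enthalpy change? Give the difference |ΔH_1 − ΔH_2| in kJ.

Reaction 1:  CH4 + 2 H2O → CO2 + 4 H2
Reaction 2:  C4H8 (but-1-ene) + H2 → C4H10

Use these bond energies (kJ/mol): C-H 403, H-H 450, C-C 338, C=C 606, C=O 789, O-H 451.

Reaction 1:
  Bonds broken (reactants):
    C-H: 4 × 403 = 1612
    O-H: 4 × 451 = 1804
    Σ(broken) = 3416 kJ
  Bonds formed (products):
    C=O: 2 × 789 = 1578
    H-H: 4 × 450 = 1800
    Σ(formed) = 3378 kJ
  ΔH_1 = 3416 − 3378 = +38 kJ
Reaction 2:
  Bonds broken (reactants):
    C-C: 2 × 338 = 676
    C-H: 8 × 403 = 3224
    C=C: 1 × 606 = 606
    H-H: 1 × 450 = 450
    Σ(broken) = 4956 kJ
  Bonds formed (products):
    C-C: 3 × 338 = 1014
    C-H: 10 × 403 = 4030
    Σ(formed) = 5044 kJ
  ΔH_2 = 4956 − 5044 = −88 kJ
ΔH_1 − ΔH_2 = +126 kJ, so reaction 2 has the more negative ΔH; |ΔH_1 − ΔH_2| = 126 kJ.

Reaction 2, by 126 kJ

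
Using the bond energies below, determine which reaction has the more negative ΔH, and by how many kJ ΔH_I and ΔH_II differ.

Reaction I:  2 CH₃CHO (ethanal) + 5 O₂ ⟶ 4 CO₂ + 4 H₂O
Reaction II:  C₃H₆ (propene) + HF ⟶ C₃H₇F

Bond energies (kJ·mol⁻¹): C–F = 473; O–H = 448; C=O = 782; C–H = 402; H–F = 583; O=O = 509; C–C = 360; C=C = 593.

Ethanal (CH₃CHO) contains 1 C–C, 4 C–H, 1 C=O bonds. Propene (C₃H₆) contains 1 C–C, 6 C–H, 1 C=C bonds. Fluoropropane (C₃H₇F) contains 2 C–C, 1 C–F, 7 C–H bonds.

Reaction I:
  Bonds broken (reactants):
    C–C: 2 × 360 = 720
    C–H: 8 × 402 = 3216
    C=O: 2 × 782 = 1564
    O=O: 5 × 509 = 2545
    Σ(broken) = 8045 kJ
  Bonds formed (products):
    C=O: 8 × 782 = 6256
    O–H: 8 × 448 = 3584
    Σ(formed) = 9840 kJ
  ΔH_I = 8045 − 9840 = −1795 kJ
Reaction II:
  Bonds broken (reactants):
    C–C: 1 × 360 = 360
    C–H: 6 × 402 = 2412
    C=C: 1 × 593 = 593
    H–F: 1 × 583 = 583
    Σ(broken) = 3948 kJ
  Bonds formed (products):
    C–C: 2 × 360 = 720
    C–F: 1 × 473 = 473
    C–H: 7 × 402 = 2814
    Σ(formed) = 4007 kJ
  ΔH_II = 3948 − 4007 = −59 kJ
ΔH_I − ΔH_II = −1736 kJ, so reaction I has the more negative ΔH; |ΔH_I − ΔH_II| = 1736 kJ.

Reaction I, by 1736 kJ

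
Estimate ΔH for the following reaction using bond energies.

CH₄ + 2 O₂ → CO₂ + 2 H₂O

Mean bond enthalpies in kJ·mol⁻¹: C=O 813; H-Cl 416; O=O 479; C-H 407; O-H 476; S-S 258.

Bonds broken (reactants):
  C-H: 4 × 407 = 1628
  O=O: 2 × 479 = 958
  Σ(broken) = 2586 kJ
Bonds formed (products):
  C=O: 2 × 813 = 1626
  O-H: 4 × 476 = 1904
  Σ(formed) = 3530 kJ
ΔH = Σ(broken) − Σ(formed) = 2586 − 3530 = −944 kJ

ΔH ≈ −944 kJ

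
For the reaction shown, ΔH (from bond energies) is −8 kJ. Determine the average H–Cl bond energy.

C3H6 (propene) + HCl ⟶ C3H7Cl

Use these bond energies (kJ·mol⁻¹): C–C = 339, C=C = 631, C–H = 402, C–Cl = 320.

D(H–Cl) ≈ 422 kJ/mol

Let D be the H–Cl bond energy.
Σ(broken) = 1×339 + 6×402 + 1×631 + 1×D = 3382 + D
Σ(formed) = 2×339 + 1×320 + 7×402 = 3812
ΔH = Σ(broken) − Σ(formed) = (3382 + D) − (3812) = −430 + D
Setting this equal to −8 kJ gives D = 422 kJ/mol.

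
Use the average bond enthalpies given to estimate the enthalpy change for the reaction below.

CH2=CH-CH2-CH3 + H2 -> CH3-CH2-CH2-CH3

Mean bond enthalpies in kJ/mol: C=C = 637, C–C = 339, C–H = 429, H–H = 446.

Bonds broken (reactants):
  C–C: 2 × 339 = 678
  C–H: 8 × 429 = 3432
  C=C: 1 × 637 = 637
  H–H: 1 × 446 = 446
  Σ(broken) = 5193 kJ
Bonds formed (products):
  C–C: 3 × 339 = 1017
  C–H: 10 × 429 = 4290
  Σ(formed) = 5307 kJ
ΔH = Σ(broken) − Σ(formed) = 5193 − 5307 = −114 kJ

ΔH ≈ −114 kJ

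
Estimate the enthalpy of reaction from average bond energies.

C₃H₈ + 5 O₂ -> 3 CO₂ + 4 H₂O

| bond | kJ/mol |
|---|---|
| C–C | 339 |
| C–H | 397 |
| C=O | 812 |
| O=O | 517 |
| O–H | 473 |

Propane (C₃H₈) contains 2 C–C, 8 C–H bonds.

ΔH ≈ −2217 kJ

Bonds broken (reactants):
  C–C: 2 × 339 = 678
  C–H: 8 × 397 = 3176
  O=O: 5 × 517 = 2585
  Σ(broken) = 6439 kJ
Bonds formed (products):
  C=O: 6 × 812 = 4872
  O–H: 8 × 473 = 3784
  Σ(formed) = 8656 kJ
ΔH = Σ(broken) − Σ(formed) = 6439 − 8656 = −2217 kJ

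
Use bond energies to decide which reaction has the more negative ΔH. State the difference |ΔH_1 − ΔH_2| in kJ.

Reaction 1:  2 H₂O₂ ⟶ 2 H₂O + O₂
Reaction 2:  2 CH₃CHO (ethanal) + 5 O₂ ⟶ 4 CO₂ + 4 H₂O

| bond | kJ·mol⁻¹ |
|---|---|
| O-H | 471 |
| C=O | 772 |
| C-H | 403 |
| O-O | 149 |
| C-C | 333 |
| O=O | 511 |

Reaction 2, by 1742 kJ

Reaction 1:
  Bonds broken (reactants):
    O-H: 4 × 471 = 1884
    O-O: 2 × 149 = 298
    Σ(broken) = 2182 kJ
  Bonds formed (products):
    O-H: 4 × 471 = 1884
    O=O: 1 × 511 = 511
    Σ(formed) = 2395 kJ
  ΔH_1 = 2182 − 2395 = −213 kJ
Reaction 2:
  Bonds broken (reactants):
    C-C: 2 × 333 = 666
    C-H: 8 × 403 = 3224
    C=O: 2 × 772 = 1544
    O=O: 5 × 511 = 2555
    Σ(broken) = 7989 kJ
  Bonds formed (products):
    C=O: 8 × 772 = 6176
    O-H: 8 × 471 = 3768
    Σ(formed) = 9944 kJ
  ΔH_2 = 7989 − 9944 = −1955 kJ
ΔH_1 − ΔH_2 = +1742 kJ, so reaction 2 has the more negative ΔH; |ΔH_1 − ΔH_2| = 1742 kJ.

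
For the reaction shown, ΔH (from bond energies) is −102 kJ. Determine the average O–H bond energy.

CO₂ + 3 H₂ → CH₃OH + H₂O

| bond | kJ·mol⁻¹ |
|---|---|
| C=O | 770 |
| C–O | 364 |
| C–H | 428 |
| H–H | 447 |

Let D be the O–H bond energy.
Σ(broken) = 2×770 + 3×447 = 2881
Σ(formed) = 3×428 + 1×364 + 3×D = 1648 + 3D
ΔH = Σ(broken) − Σ(formed) = (2881) − (1648 + 3D) = +1233 − 3D
Setting this equal to −102 kJ gives 3D = 1335, so D = 445 kJ/mol.

D(O–H) ≈ 445 kJ/mol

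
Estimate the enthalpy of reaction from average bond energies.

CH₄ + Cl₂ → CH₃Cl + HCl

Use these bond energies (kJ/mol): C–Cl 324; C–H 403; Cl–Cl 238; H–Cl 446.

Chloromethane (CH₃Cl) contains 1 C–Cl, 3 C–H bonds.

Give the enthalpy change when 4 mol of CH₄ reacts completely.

Bonds broken (reactants):
  C–H: 4 × 403 = 1612
  Cl–Cl: 1 × 238 = 238
  Σ(broken) = 1850 kJ
Bonds formed (products):
  C–Cl: 1 × 324 = 324
  C–H: 3 × 403 = 1209
  H–Cl: 1 × 446 = 446
  Σ(formed) = 1979 kJ
ΔH = Σ(broken) − Σ(formed) = 1850 − 1979 = −129 kJ
For 4× the reaction as written: 4 × (−129) = −516 kJ

ΔH = −516 kJ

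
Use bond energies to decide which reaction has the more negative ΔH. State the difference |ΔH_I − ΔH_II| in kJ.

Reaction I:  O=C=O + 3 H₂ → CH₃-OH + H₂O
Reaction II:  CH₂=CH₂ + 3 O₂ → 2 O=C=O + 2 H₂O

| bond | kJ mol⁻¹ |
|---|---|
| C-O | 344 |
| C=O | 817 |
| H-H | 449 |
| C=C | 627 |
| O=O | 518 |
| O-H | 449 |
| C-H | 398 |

Reaction II, by 1387 kJ

Reaction I:
  Bonds broken (reactants):
    C=O: 2 × 817 = 1634
    H-H: 3 × 449 = 1347
    Σ(broken) = 2981 kJ
  Bonds formed (products):
    C-H: 3 × 398 = 1194
    C-O: 1 × 344 = 344
    O-H: 3 × 449 = 1347
    Σ(formed) = 2885 kJ
  ΔH_I = 2981 − 2885 = +96 kJ
Reaction II:
  Bonds broken (reactants):
    C-H: 4 × 398 = 1592
    C=C: 1 × 627 = 627
    O=O: 3 × 518 = 1554
    Σ(broken) = 3773 kJ
  Bonds formed (products):
    C=O: 4 × 817 = 3268
    O-H: 4 × 449 = 1796
    Σ(formed) = 5064 kJ
  ΔH_II = 3773 − 5064 = −1291 kJ
ΔH_I − ΔH_II = +1387 kJ, so reaction II has the more negative ΔH; |ΔH_I − ΔH_II| = 1387 kJ.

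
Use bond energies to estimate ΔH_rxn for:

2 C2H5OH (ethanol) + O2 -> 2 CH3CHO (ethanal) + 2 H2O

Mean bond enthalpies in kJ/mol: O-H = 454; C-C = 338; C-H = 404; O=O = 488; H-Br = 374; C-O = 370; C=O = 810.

ΔH ≈ −492 kJ

Bonds broken (reactants):
  C-C: 2 × 338 = 676
  C-H: 10 × 404 = 4040
  C-O: 2 × 370 = 740
  O-H: 2 × 454 = 908
  O=O: 1 × 488 = 488
  Σ(broken) = 6852 kJ
Bonds formed (products):
  C-C: 2 × 338 = 676
  C-H: 8 × 404 = 3232
  C=O: 2 × 810 = 1620
  O-H: 4 × 454 = 1816
  Σ(formed) = 7344 kJ
ΔH = Σ(broken) − Σ(formed) = 6852 − 7344 = −492 kJ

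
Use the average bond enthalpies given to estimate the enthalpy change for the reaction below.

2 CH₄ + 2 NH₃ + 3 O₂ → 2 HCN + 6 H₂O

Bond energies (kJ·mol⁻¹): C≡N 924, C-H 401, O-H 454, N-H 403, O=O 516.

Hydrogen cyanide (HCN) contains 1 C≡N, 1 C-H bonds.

ΔH ≈ −924 kJ

Bonds broken (reactants):
  C-H: 8 × 401 = 3208
  N-H: 6 × 403 = 2418
  O=O: 3 × 516 = 1548
  Σ(broken) = 7174 kJ
Bonds formed (products):
  C≡N: 2 × 924 = 1848
  C-H: 2 × 401 = 802
  O-H: 12 × 454 = 5448
  Σ(formed) = 8098 kJ
ΔH = Σ(broken) − Σ(formed) = 7174 − 8098 = −924 kJ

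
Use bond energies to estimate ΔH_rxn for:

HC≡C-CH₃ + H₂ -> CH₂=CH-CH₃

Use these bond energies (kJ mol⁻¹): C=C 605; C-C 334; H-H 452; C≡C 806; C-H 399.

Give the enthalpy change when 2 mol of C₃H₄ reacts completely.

ΔH = −290 kJ

Bonds broken (reactants):
  C≡C: 1 × 806 = 806
  C-C: 1 × 334 = 334
  C-H: 4 × 399 = 1596
  H-H: 1 × 452 = 452
  Σ(broken) = 3188 kJ
Bonds formed (products):
  C-C: 1 × 334 = 334
  C-H: 6 × 399 = 2394
  C=C: 1 × 605 = 605
  Σ(formed) = 3333 kJ
ΔH = Σ(broken) − Σ(formed) = 3188 − 3333 = −145 kJ
For 2× the reaction as written: 2 × (−145) = −290 kJ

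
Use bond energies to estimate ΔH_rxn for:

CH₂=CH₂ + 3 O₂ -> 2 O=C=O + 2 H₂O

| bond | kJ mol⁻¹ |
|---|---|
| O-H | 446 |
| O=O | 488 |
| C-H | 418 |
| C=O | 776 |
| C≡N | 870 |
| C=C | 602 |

ΔH ≈ −1150 kJ

Bonds broken (reactants):
  C-H: 4 × 418 = 1672
  C=C: 1 × 602 = 602
  O=O: 3 × 488 = 1464
  Σ(broken) = 3738 kJ
Bonds formed (products):
  C=O: 4 × 776 = 3104
  O-H: 4 × 446 = 1784
  Σ(formed) = 4888 kJ
ΔH = Σ(broken) − Σ(formed) = 3738 − 4888 = −1150 kJ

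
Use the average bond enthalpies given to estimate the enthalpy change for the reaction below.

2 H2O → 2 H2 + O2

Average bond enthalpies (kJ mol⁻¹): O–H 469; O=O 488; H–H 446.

Bonds broken (reactants):
  O–H: 4 × 469 = 1876
  Σ(broken) = 1876 kJ
Bonds formed (products):
  H–H: 2 × 446 = 892
  O=O: 1 × 488 = 488
  Σ(formed) = 1380 kJ
ΔH = Σ(broken) − Σ(formed) = 1876 − 1380 = +496 kJ

ΔH ≈ +496 kJ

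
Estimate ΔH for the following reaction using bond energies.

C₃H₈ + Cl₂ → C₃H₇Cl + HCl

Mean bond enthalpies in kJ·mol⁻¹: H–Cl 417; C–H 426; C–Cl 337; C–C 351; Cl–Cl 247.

Bonds broken (reactants):
  C–C: 2 × 351 = 702
  C–H: 8 × 426 = 3408
  Cl–Cl: 1 × 247 = 247
  Σ(broken) = 4357 kJ
Bonds formed (products):
  C–C: 2 × 351 = 702
  C–Cl: 1 × 337 = 337
  C–H: 7 × 426 = 2982
  H–Cl: 1 × 417 = 417
  Σ(formed) = 4438 kJ
ΔH = Σ(broken) − Σ(formed) = 4357 − 4438 = −81 kJ

ΔH ≈ −81 kJ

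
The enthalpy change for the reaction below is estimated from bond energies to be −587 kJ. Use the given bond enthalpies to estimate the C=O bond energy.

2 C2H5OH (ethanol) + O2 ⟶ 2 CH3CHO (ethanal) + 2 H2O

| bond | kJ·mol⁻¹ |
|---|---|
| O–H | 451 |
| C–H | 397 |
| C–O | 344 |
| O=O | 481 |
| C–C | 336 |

D(C=O) ≈ 824 kJ/mol

Let D be the C=O bond energy.
Σ(broken) = 2×336 + 10×397 + 2×344 + 2×451 + 1×481 = 6713
Σ(formed) = 2×336 + 8×397 + 2×D + 4×451 = 5652 + 2D
ΔH = Σ(broken) − Σ(formed) = (6713) − (5652 + 2D) = +1061 − 2D
Setting this equal to −587 kJ gives 2D = 1648, so D = 824 kJ/mol.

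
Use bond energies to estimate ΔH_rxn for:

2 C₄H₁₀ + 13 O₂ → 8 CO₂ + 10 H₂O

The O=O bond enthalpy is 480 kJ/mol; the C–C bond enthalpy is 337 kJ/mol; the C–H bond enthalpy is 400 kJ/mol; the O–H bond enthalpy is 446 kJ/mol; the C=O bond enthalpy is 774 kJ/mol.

Bonds broken (reactants):
  C–C: 6 × 337 = 2022
  C–H: 20 × 400 = 8000
  O=O: 13 × 480 = 6240
  Σ(broken) = 16262 kJ
Bonds formed (products):
  C=O: 16 × 774 = 12384
  O–H: 20 × 446 = 8920
  Σ(formed) = 21304 kJ
ΔH = Σ(broken) − Σ(formed) = 16262 − 21304 = −5042 kJ

ΔH ≈ −5042 kJ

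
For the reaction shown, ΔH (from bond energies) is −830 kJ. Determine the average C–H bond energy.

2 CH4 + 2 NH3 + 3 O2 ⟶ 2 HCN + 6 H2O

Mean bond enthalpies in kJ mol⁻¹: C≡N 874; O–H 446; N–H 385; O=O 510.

D(C–H) ≈ 405 kJ/mol

Let D be the C–H bond energy.
Σ(broken) = 8×D + 6×385 + 3×510 = 3840 + 8D
Σ(formed) = 2×874 + 2×D + 12×446 = 7100 + 2D
ΔH = Σ(broken) − Σ(formed) = (3840 + 8D) − (7100 + 2D) = −3260 + 6D
Setting this equal to −830 kJ gives 6D = 2430, so D = 405 kJ/mol.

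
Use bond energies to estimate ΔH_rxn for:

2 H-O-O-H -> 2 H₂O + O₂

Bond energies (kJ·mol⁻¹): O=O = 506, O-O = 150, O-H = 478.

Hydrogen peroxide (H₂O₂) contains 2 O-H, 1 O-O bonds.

Bonds broken (reactants):
  O-H: 4 × 478 = 1912
  O-O: 2 × 150 = 300
  Σ(broken) = 2212 kJ
Bonds formed (products):
  O-H: 4 × 478 = 1912
  O=O: 1 × 506 = 506
  Σ(formed) = 2418 kJ
ΔH = Σ(broken) − Σ(formed) = 2212 − 2418 = −206 kJ

ΔH ≈ −206 kJ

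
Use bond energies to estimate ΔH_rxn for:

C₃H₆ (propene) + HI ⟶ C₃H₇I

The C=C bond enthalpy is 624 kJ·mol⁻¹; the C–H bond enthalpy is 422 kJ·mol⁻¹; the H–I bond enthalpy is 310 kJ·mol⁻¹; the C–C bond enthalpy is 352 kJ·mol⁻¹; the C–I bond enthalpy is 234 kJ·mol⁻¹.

ΔH ≈ −74 kJ

Bonds broken (reactants):
  C–C: 1 × 352 = 352
  C–H: 6 × 422 = 2532
  C=C: 1 × 624 = 624
  H–I: 1 × 310 = 310
  Σ(broken) = 3818 kJ
Bonds formed (products):
  C–C: 2 × 352 = 704
  C–H: 7 × 422 = 2954
  C–I: 1 × 234 = 234
  Σ(formed) = 3892 kJ
ΔH = Σ(broken) − Σ(formed) = 3818 − 3892 = −74 kJ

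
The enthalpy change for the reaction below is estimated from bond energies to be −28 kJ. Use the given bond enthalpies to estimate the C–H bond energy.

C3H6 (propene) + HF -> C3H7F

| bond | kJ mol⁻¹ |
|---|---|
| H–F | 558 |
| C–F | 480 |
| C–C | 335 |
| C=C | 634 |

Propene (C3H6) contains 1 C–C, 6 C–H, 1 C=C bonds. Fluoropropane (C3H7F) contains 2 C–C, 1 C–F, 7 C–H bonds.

D(C–H) ≈ 405 kJ/mol

Let D be the C–H bond energy.
Σ(broken) = 1×335 + 6×D + 1×634 + 1×558 = 1527 + 6D
Σ(formed) = 2×335 + 1×480 + 7×D = 1150 + 7D
ΔH = Σ(broken) − Σ(formed) = (1527 + 6D) − (1150 + 7D) = +377 − D
Setting this equal to −28 kJ gives D = 405 kJ/mol.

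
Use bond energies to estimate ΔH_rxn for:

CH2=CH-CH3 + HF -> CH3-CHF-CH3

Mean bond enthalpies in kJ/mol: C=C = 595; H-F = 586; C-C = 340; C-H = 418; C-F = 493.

Bonds broken (reactants):
  C-C: 1 × 340 = 340
  C-H: 6 × 418 = 2508
  C=C: 1 × 595 = 595
  H-F: 1 × 586 = 586
  Σ(broken) = 4029 kJ
Bonds formed (products):
  C-C: 2 × 340 = 680
  C-F: 1 × 493 = 493
  C-H: 7 × 418 = 2926
  Σ(formed) = 4099 kJ
ΔH = Σ(broken) − Σ(formed) = 4029 − 4099 = −70 kJ

ΔH ≈ −70 kJ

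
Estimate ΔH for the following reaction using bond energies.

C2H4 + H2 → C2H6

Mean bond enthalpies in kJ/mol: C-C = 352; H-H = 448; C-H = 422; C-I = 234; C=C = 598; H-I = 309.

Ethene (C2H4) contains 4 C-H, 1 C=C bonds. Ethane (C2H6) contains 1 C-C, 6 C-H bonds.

ΔH ≈ −150 kJ

Bonds broken (reactants):
  C-H: 4 × 422 = 1688
  C=C: 1 × 598 = 598
  H-H: 1 × 448 = 448
  Σ(broken) = 2734 kJ
Bonds formed (products):
  C-C: 1 × 352 = 352
  C-H: 6 × 422 = 2532
  Σ(formed) = 2884 kJ
ΔH = Σ(broken) − Σ(formed) = 2734 − 2884 = −150 kJ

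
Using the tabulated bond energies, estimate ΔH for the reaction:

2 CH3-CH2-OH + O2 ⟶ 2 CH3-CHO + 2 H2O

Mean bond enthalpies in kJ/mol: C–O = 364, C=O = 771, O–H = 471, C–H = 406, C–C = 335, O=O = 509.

Bonds broken (reactants):
  C–C: 2 × 335 = 670
  C–H: 10 × 406 = 4060
  C–O: 2 × 364 = 728
  O–H: 2 × 471 = 942
  O=O: 1 × 509 = 509
  Σ(broken) = 6909 kJ
Bonds formed (products):
  C–C: 2 × 335 = 670
  C–H: 8 × 406 = 3248
  C=O: 2 × 771 = 1542
  O–H: 4 × 471 = 1884
  Σ(formed) = 7344 kJ
ΔH = Σ(broken) − Σ(formed) = 6909 − 7344 = −435 kJ

ΔH ≈ −435 kJ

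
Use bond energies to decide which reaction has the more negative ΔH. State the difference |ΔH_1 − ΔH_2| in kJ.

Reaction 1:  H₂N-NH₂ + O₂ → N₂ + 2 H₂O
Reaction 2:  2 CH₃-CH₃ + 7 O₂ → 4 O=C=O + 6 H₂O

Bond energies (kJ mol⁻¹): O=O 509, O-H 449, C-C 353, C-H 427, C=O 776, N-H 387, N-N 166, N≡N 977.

Reaction 1:
  Bonds broken (reactants):
    N-H: 4 × 387 = 1548
    N-N: 1 × 166 = 166
    O=O: 1 × 509 = 509
    Σ(broken) = 2223 kJ
  Bonds formed (products):
    N≡N: 1 × 977 = 977
    O-H: 4 × 449 = 1796
    Σ(formed) = 2773 kJ
  ΔH_1 = 2223 − 2773 = −550 kJ
Reaction 2:
  Bonds broken (reactants):
    C-C: 2 × 353 = 706
    C-H: 12 × 427 = 5124
    O=O: 7 × 509 = 3563
    Σ(broken) = 9393 kJ
  Bonds formed (products):
    C=O: 8 × 776 = 6208
    O-H: 12 × 449 = 5388
    Σ(formed) = 11596 kJ
  ΔH_2 = 9393 − 11596 = −2203 kJ
ΔH_1 − ΔH_2 = +1653 kJ, so reaction 2 has the more negative ΔH; |ΔH_1 − ΔH_2| = 1653 kJ.

Reaction 2, by 1653 kJ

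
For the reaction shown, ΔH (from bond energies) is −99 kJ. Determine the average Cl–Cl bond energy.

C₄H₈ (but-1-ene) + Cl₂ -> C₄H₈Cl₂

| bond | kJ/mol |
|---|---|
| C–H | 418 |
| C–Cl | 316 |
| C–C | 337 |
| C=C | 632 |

Let D be the Cl–Cl bond energy.
Σ(broken) = 2×337 + 8×418 + 1×632 + 1×D = 4650 + D
Σ(formed) = 3×337 + 2×316 + 8×418 = 4987
ΔH = Σ(broken) − Σ(formed) = (4650 + D) − (4987) = −337 + D
Setting this equal to −99 kJ gives D = 238 kJ/mol.

D(Cl–Cl) ≈ 238 kJ/mol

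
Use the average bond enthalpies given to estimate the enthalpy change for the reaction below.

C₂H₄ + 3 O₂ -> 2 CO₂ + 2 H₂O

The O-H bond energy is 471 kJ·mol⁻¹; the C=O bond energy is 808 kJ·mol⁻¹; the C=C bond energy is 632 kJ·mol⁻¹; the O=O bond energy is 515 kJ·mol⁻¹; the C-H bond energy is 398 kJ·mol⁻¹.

ΔH ≈ −1347 kJ

Bonds broken (reactants):
  C-H: 4 × 398 = 1592
  C=C: 1 × 632 = 632
  O=O: 3 × 515 = 1545
  Σ(broken) = 3769 kJ
Bonds formed (products):
  C=O: 4 × 808 = 3232
  O-H: 4 × 471 = 1884
  Σ(formed) = 5116 kJ
ΔH = Σ(broken) − Σ(formed) = 3769 − 5116 = −1347 kJ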